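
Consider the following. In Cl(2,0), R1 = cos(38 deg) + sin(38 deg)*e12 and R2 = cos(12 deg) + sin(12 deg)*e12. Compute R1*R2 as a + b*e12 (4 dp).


Same-plane rotors commute and their half-angles add:
R1*R2 = cos(a1 + a2) + sin(a1 + a2)*e12.
a1 + a2 = 38 + 12 = 50 deg
cos(50 deg) = 0.6428
sin(50 deg) = 0.7660
R1*R2 = 0.6428 + 0.7660*e12


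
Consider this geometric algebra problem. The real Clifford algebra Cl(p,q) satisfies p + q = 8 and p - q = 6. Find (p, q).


We need p + q = 8 and p - q = 6.
Adding: 2p = 8 + 6 = 14, so p = 7.
Then q = 8 - 7 = 1.
(p, q) = (7, 1)


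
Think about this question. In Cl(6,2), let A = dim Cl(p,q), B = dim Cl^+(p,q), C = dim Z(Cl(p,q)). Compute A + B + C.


n = 6 + 2 = 8
Total dim = 2^8 = 256
Even subalgebra dim = 2^7 = 128
n is even, so center dim = 1
Sum = 256 + 128 + 1 = 385


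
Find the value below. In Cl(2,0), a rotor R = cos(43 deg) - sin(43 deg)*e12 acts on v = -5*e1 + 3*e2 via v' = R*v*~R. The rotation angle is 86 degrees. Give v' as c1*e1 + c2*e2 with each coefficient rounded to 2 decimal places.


Rotor R = cos(43deg) - sin(43deg)*e12
Rotation angle theta = 2 * 43 = 86 degrees
v' = R*v*~R rotates v by theta.
cos(86deg) = 0.0698, sin(86deg) = 0.9976
v'_1 = -5*cos(86deg) - 3*sin(86deg)
= -5*0.0698 - 3*0.9976
= -3.34
v'_2 = -5*sin(86deg) + 3*cos(86deg)
= -5*0.9976 + 3*0.0698
= -4.78
v' = -3.34*e1 - 4.78*e2


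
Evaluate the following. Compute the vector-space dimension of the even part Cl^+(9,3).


Even subalgebra dimension = 2^(n-1)
n = 9 + 3 = 12
2^(12 - 1) = 2^11 = 2048
Verification: sum of C(12,k) for even k = 1 + 66 + 495 + 924 + 495 + 66 + 1 = 2048
Result = 2048


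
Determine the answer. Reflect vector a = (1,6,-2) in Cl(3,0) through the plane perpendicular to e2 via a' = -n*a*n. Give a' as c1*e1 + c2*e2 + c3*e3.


Reflection formula: a' = -n*a*n, with n = e2 (unit vector, n^2 = 1).
For reflection through hyperplane perp to e2:
The component along e2 flips sign, others stay.
a = (1, 6, -2)
a' = (1, -6, -2)
a' = 1*e1 - 6*e2 - 2*e3


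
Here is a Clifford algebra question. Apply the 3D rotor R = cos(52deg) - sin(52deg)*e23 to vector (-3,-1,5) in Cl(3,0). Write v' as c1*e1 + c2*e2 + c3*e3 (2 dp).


Rotor R = cos(52deg) - sin(52deg)*e23
Rotation angle theta = 2 * 52 = 104 degrees in the e23 plane (e2 -> e3).
The component perpendicular to the plane (e1) is invariant: v'_1 = v1 = -3.00
cos(104deg) = -0.2419, sin(104deg) = 0.9703
v'_2 = v2*cos(theta) - v3*sin(theta) = -1*(-0.2419) - 5*0.9703 = -4.61
v'_3 = v2*sin(theta) + v3*cos(theta) = -1*0.9703 + 5*(-0.2419) = -2.18
v' = -3.00*e1 - 4.61*e2 - 2.18*e3


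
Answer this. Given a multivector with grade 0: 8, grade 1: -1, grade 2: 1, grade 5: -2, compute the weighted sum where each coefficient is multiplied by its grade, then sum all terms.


Grade-weighted sum = sum of grade_k * coefficient_k
0*8 = 0
1*(-1) = -1
2*1 = 2
5*(-2) = -10
Total = 0 + (-1) + 2 + (-10) = -9


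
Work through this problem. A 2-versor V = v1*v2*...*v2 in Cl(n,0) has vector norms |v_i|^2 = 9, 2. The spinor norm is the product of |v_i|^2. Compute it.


Spinor norm N(V) = |v1|^2 * |v2|^2 * ... * |v2|^2
= 9 * 2
Running product: 9, 18
N(V) = 18


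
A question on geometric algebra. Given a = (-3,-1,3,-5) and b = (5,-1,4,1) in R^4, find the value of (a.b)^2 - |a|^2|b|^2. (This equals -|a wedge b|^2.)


a . b = (-3)*5 + (-1)*(-1) + 3*4 + (-5)*1
= -15 + 1 + 12 + (-5) = -7
|a|^2 = (-3)^2 + (-1)^2 + 3^2 + (-5)^2 = 44
|b|^2 = 5^2 + (-1)^2 + 4^2 + 1^2 = 43
(a.b)^2 = (-7)^2 = 49
|a|^2 * |b|^2 = 44 * 43 = 1892
Result = 49 - 1892 = -1843


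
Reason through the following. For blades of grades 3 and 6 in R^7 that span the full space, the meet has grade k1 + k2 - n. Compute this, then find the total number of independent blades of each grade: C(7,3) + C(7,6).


Meet grade = grade(A) + grade(B) - n
= 3 + 6 - 7 = 2
C(7,3) = 35
C(7,6) = 7
dim_A + dim_B = 35 + 7 = 42


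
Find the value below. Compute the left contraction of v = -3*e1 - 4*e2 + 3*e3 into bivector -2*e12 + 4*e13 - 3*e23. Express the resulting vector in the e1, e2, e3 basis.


Left contraction v _| B = <vB>_1 (grade-1 part of the geometric product vB).
Using e1_|e12 = e2, e2_|e12 = -e1, e1_|e13 = e3, e3_|e13 = -e1, e2_|e23 = e3, e3_|e23 = -e2:
e1 coeff: -v2*b12 - v3*b13 = -(-4)*(-2) - (3)*(4) = -20
e2 coeff: v1*b12 - v3*b23 = (-3)*(-2) - (3)*(-3) = 15
e3 coeff: v1*b13 + v2*b23 = (-3)*(4) + (-4)*(-3) = 0
v _| B = -20*e1 + 15*e2 + 0*e3


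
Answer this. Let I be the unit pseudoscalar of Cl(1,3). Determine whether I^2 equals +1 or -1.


The pseudoscalar I = e1...e_n (product of all n generators) of Cl(p,q) satisfies I^2 = (-1)^(q + n(n-1)/2).
p = 1, q = 3, n = p + q = 4
n(n-1)/2 = 4 * 3 / 2 = 6
Exponent = q + n(n-1)/2 = 3 + 6 = 9
I^2 = (-1)^9 = -1


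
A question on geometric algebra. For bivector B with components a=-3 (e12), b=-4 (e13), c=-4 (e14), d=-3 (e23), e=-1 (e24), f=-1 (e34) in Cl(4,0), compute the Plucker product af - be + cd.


Plucker relation: af - be + cd
a*f = (-3)*(-1) = 3
b*e = (-4)*(-1) = 4
c*d = (-4)*(-3) = 12
af - be + cd = 3 - 4 + 12
= 11


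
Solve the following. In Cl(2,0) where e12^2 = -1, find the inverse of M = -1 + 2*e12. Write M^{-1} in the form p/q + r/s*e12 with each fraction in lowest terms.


M = -1 + 2*e12, where e12^2 = -1.
Since M commutes with its reverse ~M = a - b*e12, M * ~M = a^2 - b^2*e12^2 = a^2 + b^2.
So M^{-1} = ~M / (a^2 + b^2) = (a - b*e12)/(a^2 + b^2).
a^2 + b^2 = 1 + 4 = 5
Scalar part = -1/5 = -1/5
Bivector coeff = -2/5 = -2/5
M^{-1} = -1/5 - 2/5*e12


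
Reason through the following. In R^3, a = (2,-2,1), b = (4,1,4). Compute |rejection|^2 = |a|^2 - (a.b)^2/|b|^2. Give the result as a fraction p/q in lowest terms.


|a|^2 = 2^2 + (-2)^2 + 1^2 = 9
|b|^2 = 4^2 + 1^2 + 4^2 = 33
a . b = 2*4 + (-2)*1 + 1*4 = 10
(a.b)^2 = 10^2 = 100
|rej|^2 = 9 - 100/33
= (297 - 100)/33
= 197/33
In lowest terms: 197/33


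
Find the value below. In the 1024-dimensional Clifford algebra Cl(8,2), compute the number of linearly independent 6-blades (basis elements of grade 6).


Number of grade-k basis blades in Cl(p,q) with n = p + q is C(n, k).
n = 8 + 2 = 10
C(10, 6) = 10! / (6! * 4!)
= 3628800 / (720 * 24)
= 210


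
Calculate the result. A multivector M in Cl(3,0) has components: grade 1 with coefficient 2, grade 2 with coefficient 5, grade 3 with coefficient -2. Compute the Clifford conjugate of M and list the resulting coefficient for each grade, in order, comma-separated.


Clifford conjugate sign for grade k: (-1)^(k(k+1)/2)
Grade 1: (-1)^(1*2/2) = (-1)^1 = -1, coeff 2 -> -2
Grade 2: (-1)^(2*3/2) = (-1)^3 = -1, coeff 5 -> -5
Grade 3: (-1)^(3*4/2) = (-1)^6 = 1, coeff -2 -> -2
Conjugated coefficients: -2, -5, -2


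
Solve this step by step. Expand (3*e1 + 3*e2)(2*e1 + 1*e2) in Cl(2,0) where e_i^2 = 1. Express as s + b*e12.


Expand: (3*e1 + 3*e2)(2*e1 + 1*e2)
= 3*2*e1e1 + 3*1*e1e2 + 3*2*e2e1 + 3*1*e2e2
Using e1^2 = e2^2 = 1, e2e1 = -e1e2:
Scalar part s = 3*2 + 3*1 = 6 + 3 = 9
Bivector part b = 3*1 - 3*2 = 3 - 6 = -3
uv = 9 - 3*e12


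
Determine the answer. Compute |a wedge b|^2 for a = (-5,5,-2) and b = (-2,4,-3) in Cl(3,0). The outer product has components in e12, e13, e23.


a wedge b = (a1*b2 - a2*b1)*e12 + (a1*b3 - a3*b1)*e13 + (a2*b3 - a3*b2)*e23
e12 coeff: (-5)*4 - 5*(-2) = -20 - (-10) = -10
e13 coeff: (-5)*(-3) - (-2)*(-2) = 15 - 4 = 11
e23 coeff: 5*(-3) - (-2)*4 = -15 - (-8) = -7
|a wedge b|^2 = (-10)^2 + 11^2 + (-7)^2
= 100 + 121 + 49
= 270


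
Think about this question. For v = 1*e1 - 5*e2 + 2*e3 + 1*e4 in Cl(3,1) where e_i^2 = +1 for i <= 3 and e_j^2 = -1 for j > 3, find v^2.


v^2 = sum of c_i^2 * e_i^2
Positive signature terms (e_i^2 = +1): 1^2 + (-5)^2 + 2^2 = 30
Negative signature terms (e_j^2 = -1): 1^2 = 1
v^2 = 30 - 1 = 29


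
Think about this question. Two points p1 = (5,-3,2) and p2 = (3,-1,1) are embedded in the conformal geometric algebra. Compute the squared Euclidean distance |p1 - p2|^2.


p1 - p2 = (2, -2, 1)
|p1 - p2|^2 = 2^2 + (-2)^2 + 1^2
= 4 + 4 + 1
= 9


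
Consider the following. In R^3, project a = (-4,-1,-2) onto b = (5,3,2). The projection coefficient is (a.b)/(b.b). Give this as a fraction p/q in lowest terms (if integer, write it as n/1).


Projection coefficient = (a . b) / (b . b)
a . b = (-4)*5 + (-1)*3 + (-2)*2
= -20 + (-3) + (-4) = -27
b . b = 5^2 + 3^2 + 2^2
= 25 + 9 + 4 = 38
Coefficient = -27/38
In lowest terms: -27/38


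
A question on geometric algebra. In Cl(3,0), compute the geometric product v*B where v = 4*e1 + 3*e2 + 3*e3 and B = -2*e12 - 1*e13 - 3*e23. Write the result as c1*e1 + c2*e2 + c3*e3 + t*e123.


vB has grade-1 (vector) and grade-3 (trivector) parts: vB = (v _| B) + (v ^ B).
Vector part <vB>_1:
  e1: -v2*b12 - v3*b13 = -(3)*(-2) - (3)*(-1) = 9
  e2: v1*b12 - v3*b23 = (4)*(-2) - (3)*(-3) = 1
  e3: v1*b13 + v2*b23 = (4)*(-1) + (3)*(-3) = -13
Trivector part <vB>_3:
  e123: v1*b23 - v2*b13 + v3*b12 = (4)*(-3) - (3)*(-1) + (3)*(-2) = -15
vB = 9*e1 + 1*e2 - 13*e3 - 15*e123


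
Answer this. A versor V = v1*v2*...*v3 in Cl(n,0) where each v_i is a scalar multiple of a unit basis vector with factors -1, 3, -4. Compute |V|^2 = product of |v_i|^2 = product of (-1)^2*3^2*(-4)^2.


Each vector v_i has |v_i|^2 = s_i^2
Squared scales: (-1)^2 = 1, 3^2 = 9, (-4)^2 = 16
|V|^2 = 1 * 9 * 16
= 144


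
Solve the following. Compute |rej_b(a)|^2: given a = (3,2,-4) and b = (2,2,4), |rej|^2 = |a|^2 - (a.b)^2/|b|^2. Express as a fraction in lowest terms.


|a|^2 = 3^2 + 2^2 + (-4)^2 = 29
|b|^2 = 2^2 + 2^2 + 4^2 = 24
a . b = 3*2 + 2*2 + (-4)*4 = -6
(a.b)^2 = (-6)^2 = 36
|rej|^2 = 29 - 36/24
= (696 - 36)/24
= 660/24
In lowest terms: 55/2


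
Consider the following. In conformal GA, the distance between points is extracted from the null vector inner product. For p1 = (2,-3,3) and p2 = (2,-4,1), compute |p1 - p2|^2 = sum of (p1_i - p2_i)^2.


p1 - p2 = (0, 1, 2)
|p1 - p2|^2 = 0^2 + 1^2 + 2^2
= 0 + 1 + 4
= 5


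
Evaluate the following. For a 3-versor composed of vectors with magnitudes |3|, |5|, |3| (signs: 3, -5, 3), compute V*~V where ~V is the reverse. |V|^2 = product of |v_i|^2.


Each vector v_i has |v_i|^2 = s_i^2
Squared scales: 3^2 = 9, (-5)^2 = 25, 3^2 = 9
|V|^2 = 9 * 25 * 9
= 2025


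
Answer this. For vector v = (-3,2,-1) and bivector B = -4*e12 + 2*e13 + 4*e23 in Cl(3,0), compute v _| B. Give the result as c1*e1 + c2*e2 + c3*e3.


Left contraction v _| B = <vB>_1 (grade-1 part of the geometric product vB).
Using e1_|e12 = e2, e2_|e12 = -e1, e1_|e13 = e3, e3_|e13 = -e1, e2_|e23 = e3, e3_|e23 = -e2:
e1 coeff: -v2*b12 - v3*b13 = -(2)*(-4) - (-1)*(2) = 10
e2 coeff: v1*b12 - v3*b23 = (-3)*(-4) - (-1)*(4) = 16
e3 coeff: v1*b13 + v2*b23 = (-3)*(2) + (2)*(4) = 2
v _| B = 10*e1 + 16*e2 + 2*e3


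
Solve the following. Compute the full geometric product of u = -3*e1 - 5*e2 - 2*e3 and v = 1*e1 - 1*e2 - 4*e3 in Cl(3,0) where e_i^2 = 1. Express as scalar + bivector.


In Cl(3,0): e_i^2 = 1, e_ie_j = -e_je_i for i != j.
Scalar part = u . v = (-3)*1 + (-5)*(-1) + (-2)*(-4)
= -3 + 5 + 8 = 10
e12 coeff = (-3)*(-1) - (-5)*1 = 3 - (-5) = 8
e13 coeff = (-3)*(-4) - (-2)*1 = 12 - (-2) = 14
e23 coeff = (-5)*(-4) - (-2)*(-1) = 20 - 2 = 18
uv = 10 + 8*e12 + 14*e13 + 18*e23


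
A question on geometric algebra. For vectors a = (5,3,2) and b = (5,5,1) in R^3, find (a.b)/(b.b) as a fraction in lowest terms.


Projection coefficient = (a . b) / (b . b)
a . b = 5*5 + 3*5 + 2*1
= 25 + 15 + 2 = 42
b . b = 5^2 + 5^2 + 1^2
= 25 + 25 + 1 = 51
Coefficient = 42/51
In lowest terms: 14/17


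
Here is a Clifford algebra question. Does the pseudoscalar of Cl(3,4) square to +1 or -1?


The pseudoscalar I = e1...e_n (product of all n generators) of Cl(p,q) satisfies I^2 = (-1)^(q + n(n-1)/2).
p = 3, q = 4, n = p + q = 7
n(n-1)/2 = 7 * 6 / 2 = 21
Exponent = q + n(n-1)/2 = 4 + 21 = 25
I^2 = (-1)^25 = -1


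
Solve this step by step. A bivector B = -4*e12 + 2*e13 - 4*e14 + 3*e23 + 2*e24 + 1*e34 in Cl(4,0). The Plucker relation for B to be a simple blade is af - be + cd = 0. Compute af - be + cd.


Plucker relation: af - be + cd
a*f = (-4)*1 = -4
b*e = 2*2 = 4
c*d = (-4)*3 = -12
af - be + cd = -4 - 4 + (-12)
= -20


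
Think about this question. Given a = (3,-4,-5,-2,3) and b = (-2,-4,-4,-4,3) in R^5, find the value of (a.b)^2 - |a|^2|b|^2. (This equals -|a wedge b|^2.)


a . b = 3*(-2) + (-4)*(-4) + (-5)*(-4) + (-2)*(-4) + 3*3
= -6 + 16 + 20 + 8 + 9 = 47
|a|^2 = 3^2 + (-4)^2 + (-5)^2 + (-2)^2 + 3^2 = 63
|b|^2 = (-2)^2 + (-4)^2 + (-4)^2 + (-4)^2 + 3^2 = 61
(a.b)^2 = 47^2 = 2209
|a|^2 * |b|^2 = 63 * 61 = 3843
Result = 2209 - 3843 = -1634


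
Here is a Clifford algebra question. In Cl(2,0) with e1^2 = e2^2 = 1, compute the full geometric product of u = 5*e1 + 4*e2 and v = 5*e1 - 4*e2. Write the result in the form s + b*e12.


Expand: (5*e1 + 4*e2)(5*e1 - 4*e2)
= 5*5*e1e1 + 5*(-4)*e1e2 + 4*5*e2e1 + 4*(-4)*e2e2
Using e1^2 = e2^2 = 1, e2e1 = -e1e2:
Scalar part s = 5*5 + 4*(-4) = 25 + (-16) = 9
Bivector part b = 5*(-4) - 4*5 = -20 - 20 = -40
uv = 9 - 40*e12


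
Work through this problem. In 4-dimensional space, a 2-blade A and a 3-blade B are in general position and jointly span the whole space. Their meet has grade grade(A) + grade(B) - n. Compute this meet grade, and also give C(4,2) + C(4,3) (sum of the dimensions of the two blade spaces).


Meet grade = grade(A) + grade(B) - n
= 2 + 3 - 4 = 1
C(4,2) = 6
C(4,3) = 4
dim_A + dim_B = 6 + 4 = 10


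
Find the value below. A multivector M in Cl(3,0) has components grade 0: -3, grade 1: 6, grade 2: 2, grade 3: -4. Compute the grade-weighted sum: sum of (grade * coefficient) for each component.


Grade-weighted sum = sum of grade_k * coefficient_k
0*(-3) = 0
1*6 = 6
2*2 = 4
3*(-4) = -12
Total = 0 + 6 + 4 + (-12) = -2


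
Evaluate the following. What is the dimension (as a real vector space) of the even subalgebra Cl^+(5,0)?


Even subalgebra dimension = 2^(n-1)
n = 5 + 0 = 5
2^(5 - 1) = 2^4 = 16
Verification: sum of C(5,k) for even k = 1 + 10 + 5 = 16
Result = 16


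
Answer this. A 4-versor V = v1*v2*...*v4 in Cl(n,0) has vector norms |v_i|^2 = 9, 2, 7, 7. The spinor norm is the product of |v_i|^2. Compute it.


Spinor norm N(V) = |v1|^2 * |v2|^2 * ... * |v4|^2
= 9 * 2 * 7 * 7
Running product: 9, 18, 126, 882
N(V) = 882


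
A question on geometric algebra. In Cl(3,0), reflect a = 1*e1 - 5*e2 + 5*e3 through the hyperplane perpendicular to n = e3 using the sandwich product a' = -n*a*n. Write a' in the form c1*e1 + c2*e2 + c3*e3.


Reflection formula: a' = -n*a*n, with n = e3 (unit vector, n^2 = 1).
For reflection through hyperplane perp to e3:
The component along e3 flips sign, others stay.
a = (1, -5, 5)
a' = (1, -5, -5)
a' = 1*e1 - 5*e2 - 5*e3


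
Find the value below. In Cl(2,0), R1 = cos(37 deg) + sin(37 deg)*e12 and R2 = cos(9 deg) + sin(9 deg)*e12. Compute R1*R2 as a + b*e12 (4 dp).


Same-plane rotors commute and their half-angles add:
R1*R2 = cos(a1 + a2) + sin(a1 + a2)*e12.
a1 + a2 = 37 + 9 = 46 deg
cos(46 deg) = 0.6947
sin(46 deg) = 0.7193
R1*R2 = 0.6947 + 0.7193*e12


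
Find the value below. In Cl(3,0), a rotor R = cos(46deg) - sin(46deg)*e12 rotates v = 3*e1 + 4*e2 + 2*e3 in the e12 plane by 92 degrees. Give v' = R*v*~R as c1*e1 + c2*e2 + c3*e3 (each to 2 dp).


Rotor R = cos(46deg) - sin(46deg)*e12
Rotation angle theta = 2 * 46 = 92 degrees in the e12 plane (e1 -> e2).
The component perpendicular to the plane (e3) is invariant: v'_3 = v3 = 2.00
cos(92deg) = -0.0349, sin(92deg) = 0.9994
v'_1 = v1*cos(theta) - v2*sin(theta) = 3*(-0.0349) - 4*0.9994 = -4.10
v'_2 = v1*sin(theta) + v2*cos(theta) = 3*0.9994 + 4*(-0.0349) = 2.86
v' = -4.10*e1 + 2.86*e2 + 2.00*e3


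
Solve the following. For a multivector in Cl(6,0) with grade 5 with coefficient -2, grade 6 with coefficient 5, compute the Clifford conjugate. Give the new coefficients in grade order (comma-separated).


Clifford conjugate sign for grade k: (-1)^(k(k+1)/2)
Grade 5: (-1)^(5*6/2) = (-1)^15 = -1, coeff -2 -> 2
Grade 6: (-1)^(6*7/2) = (-1)^21 = -1, coeff 5 -> -5
Conjugated coefficients: 2, -5


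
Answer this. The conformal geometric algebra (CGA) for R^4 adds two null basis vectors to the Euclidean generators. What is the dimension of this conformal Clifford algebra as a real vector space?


The conformal model of R^4 uses Cl(5,1): the 4 Euclidean generators plus two extra orthogonal generators e+ (e+^2 = +1) and e- (e-^2 = -1), from which the null vectors e0, einf are built.
Number of generators m = 4 + 2 = 6.
dim Cl(p,q) = 2^m = 2^6 = 64


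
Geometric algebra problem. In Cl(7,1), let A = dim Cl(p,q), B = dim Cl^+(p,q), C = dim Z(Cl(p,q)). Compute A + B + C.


n = 7 + 1 = 8
Total dim = 2^8 = 256
Even subalgebra dim = 2^7 = 128
n is even, so center dim = 1
Sum = 256 + 128 + 1 = 385


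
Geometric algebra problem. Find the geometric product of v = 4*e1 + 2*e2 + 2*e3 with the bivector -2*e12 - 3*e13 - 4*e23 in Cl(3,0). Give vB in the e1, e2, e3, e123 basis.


vB has grade-1 (vector) and grade-3 (trivector) parts: vB = (v _| B) + (v ^ B).
Vector part <vB>_1:
  e1: -v2*b12 - v3*b13 = -(2)*(-2) - (2)*(-3) = 10
  e2: v1*b12 - v3*b23 = (4)*(-2) - (2)*(-4) = 0
  e3: v1*b13 + v2*b23 = (4)*(-3) + (2)*(-4) = -20
Trivector part <vB>_3:
  e123: v1*b23 - v2*b13 + v3*b12 = (4)*(-4) - (2)*(-3) + (2)*(-2) = -14
vB = 10*e1 + 0*e2 - 20*e3 - 14*e123


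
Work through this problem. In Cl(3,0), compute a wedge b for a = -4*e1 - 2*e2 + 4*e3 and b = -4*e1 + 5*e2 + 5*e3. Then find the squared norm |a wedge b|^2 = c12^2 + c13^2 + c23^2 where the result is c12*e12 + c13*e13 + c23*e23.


a wedge b = (a1*b2 - a2*b1)*e12 + (a1*b3 - a3*b1)*e13 + (a2*b3 - a3*b2)*e23
e12 coeff: (-4)*5 - (-2)*(-4) = -20 - 8 = -28
e13 coeff: (-4)*5 - 4*(-4) = -20 - (-16) = -4
e23 coeff: (-2)*5 - 4*5 = -10 - 20 = -30
|a wedge b|^2 = (-28)^2 + (-4)^2 + (-30)^2
= 784 + 16 + 900
= 1700


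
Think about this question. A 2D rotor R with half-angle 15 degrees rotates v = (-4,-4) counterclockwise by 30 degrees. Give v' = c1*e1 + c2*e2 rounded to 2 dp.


Rotor R = cos(15deg) - sin(15deg)*e12
Rotation angle theta = 2 * 15 = 30 degrees
v' = R*v*~R rotates v by theta.
cos(30deg) = 0.8660, sin(30deg) = 0.5000
v'_1 = -4*cos(30deg) - (-4)*sin(30deg)
= -4*0.8660 - (-4)*0.5000
= -1.46
v'_2 = -4*sin(30deg) + (-4)*cos(30deg)
= -4*0.5000 + (-4)*0.8660
= -5.46
v' = -1.46*e1 - 5.46*e2


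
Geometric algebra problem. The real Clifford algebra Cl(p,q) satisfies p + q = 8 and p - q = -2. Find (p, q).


We need p + q = 8 and p - q = -2.
Adding: 2p = 8 + (-2) = 6, so p = 3.
Then q = 8 - 3 = 5.
(p, q) = (3, 5)


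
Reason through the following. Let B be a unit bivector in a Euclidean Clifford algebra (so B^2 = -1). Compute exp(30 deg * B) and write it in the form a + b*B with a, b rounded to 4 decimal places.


For a unit bivector B with B^2 = -1, the exponential series gives
e^(theta*B) = cos(theta) + sin(theta)*B (the GA analogue of Euler's formula).
theta = 30 degrees = 0.523599 rad
cos(30 deg) = 0.8660
sin(30 deg) = 0.5000
exp(theta*B) = 0.8660 + 0.5000*B


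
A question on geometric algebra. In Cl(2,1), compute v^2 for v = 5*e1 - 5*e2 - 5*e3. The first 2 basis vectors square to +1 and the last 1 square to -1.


v^2 = sum of c_i^2 * e_i^2
Positive signature terms (e_i^2 = +1): 5^2 + (-5)^2 = 50
Negative signature terms (e_j^2 = -1): (-5)^2 = 25
v^2 = 50 - 25 = 25


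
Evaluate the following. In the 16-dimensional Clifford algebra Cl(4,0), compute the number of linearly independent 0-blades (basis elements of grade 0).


Number of grade-k basis blades in Cl(p,q) with n = p + q is C(n, k).
n = 4 + 0 = 4
C(4, 0) = 4! / (0! * 4!)
= 24 / (1 * 24)
= 1


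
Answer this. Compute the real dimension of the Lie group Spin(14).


Spin(n) double-covers SO(n); both have Lie algebra so(n) of dimension n(n-1)/2.
n = 14
n(n-1) = 14 * 13 = 182
dim Spin(14) = 182/2 = 91


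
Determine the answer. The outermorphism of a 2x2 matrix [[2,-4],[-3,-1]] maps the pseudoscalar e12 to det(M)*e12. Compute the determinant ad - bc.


The outermorphism of a linear map f sends e1^e2 to f(e1)^f(e2).
f(e1) = 2*e1 - 3*e2
f(e2) = -4*e1 - 1*e2
f(e1) ^ f(e2) = (2*e1 - 3*e2) ^ (-4*e1 - 1*e2)
= 2*(-1)*e12 + (-3)*(-4)*e21
= (-2 - 12)*e12
= -14*e12
Coefficient = -14


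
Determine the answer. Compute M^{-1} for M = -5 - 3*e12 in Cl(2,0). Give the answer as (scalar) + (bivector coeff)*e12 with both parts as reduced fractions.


M = -5 - 3*e12, where e12^2 = -1.
Since M commutes with its reverse ~M = a - b*e12, M * ~M = a^2 - b^2*e12^2 = a^2 + b^2.
So M^{-1} = ~M / (a^2 + b^2) = (a - b*e12)/(a^2 + b^2).
a^2 + b^2 = 25 + 9 = 34
Scalar part = -5/34 = -5/34
Bivector coeff = 3/34 = 3/34
M^{-1} = -5/34 + 3/34*e12


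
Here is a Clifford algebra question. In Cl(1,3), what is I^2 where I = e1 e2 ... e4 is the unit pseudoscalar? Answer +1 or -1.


The pseudoscalar I = e1...e_n (product of all n generators) of Cl(p,q) satisfies I^2 = (-1)^(q + n(n-1)/2).
p = 1, q = 3, n = p + q = 4
n(n-1)/2 = 4 * 3 / 2 = 6
Exponent = q + n(n-1)/2 = 3 + 6 = 9
I^2 = (-1)^9 = -1


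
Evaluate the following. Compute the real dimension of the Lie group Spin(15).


Spin(n) double-covers SO(n); both have Lie algebra so(n) of dimension n(n-1)/2.
n = 15
n(n-1) = 15 * 14 = 210
dim Spin(15) = 210/2 = 105


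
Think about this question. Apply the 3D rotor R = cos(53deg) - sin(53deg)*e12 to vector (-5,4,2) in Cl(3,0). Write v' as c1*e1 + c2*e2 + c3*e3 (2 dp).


Rotor R = cos(53deg) - sin(53deg)*e12
Rotation angle theta = 2 * 53 = 106 degrees in the e12 plane (e1 -> e2).
The component perpendicular to the plane (e3) is invariant: v'_3 = v3 = 2.00
cos(106deg) = -0.2756, sin(106deg) = 0.9613
v'_1 = v1*cos(theta) - v2*sin(theta) = -5*(-0.2756) - 4*0.9613 = -2.47
v'_2 = v1*sin(theta) + v2*cos(theta) = -5*0.9613 + 4*(-0.2756) = -5.91
v' = -2.47*e1 - 5.91*e2 + 2.00*e3


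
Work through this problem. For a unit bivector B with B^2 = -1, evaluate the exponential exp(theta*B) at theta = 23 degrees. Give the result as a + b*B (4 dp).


For a unit bivector B with B^2 = -1, the exponential series gives
e^(theta*B) = cos(theta) + sin(theta)*B (the GA analogue of Euler's formula).
theta = 23 degrees = 0.401426 rad
cos(23 deg) = 0.9205
sin(23 deg) = 0.3907
exp(theta*B) = 0.9205 + 0.3907*B


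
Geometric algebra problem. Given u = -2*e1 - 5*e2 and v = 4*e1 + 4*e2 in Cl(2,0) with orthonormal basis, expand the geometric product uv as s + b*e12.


Expand: (-2*e1 - 5*e2)(4*e1 + 4*e2)
= (-2)*4*e1e1 + (-2)*4*e1e2 + (-5)*4*e2e1 + (-5)*4*e2e2
Using e1^2 = e2^2 = 1, e2e1 = -e1e2:
Scalar part s = (-2)*4 + (-5)*4 = -8 + (-20) = -28
Bivector part b = (-2)*4 - (-5)*4 = -8 - (-20) = 12
uv = -28 + 12*e12


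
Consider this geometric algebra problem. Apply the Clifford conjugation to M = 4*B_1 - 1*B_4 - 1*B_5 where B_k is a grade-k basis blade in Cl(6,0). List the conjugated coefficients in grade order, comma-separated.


Clifford conjugate sign for grade k: (-1)^(k(k+1)/2)
Grade 1: (-1)^(1*2/2) = (-1)^1 = -1, coeff 4 -> -4
Grade 4: (-1)^(4*5/2) = (-1)^10 = 1, coeff -1 -> -1
Grade 5: (-1)^(5*6/2) = (-1)^15 = -1, coeff -1 -> 1
Conjugated coefficients: -4, -1, 1


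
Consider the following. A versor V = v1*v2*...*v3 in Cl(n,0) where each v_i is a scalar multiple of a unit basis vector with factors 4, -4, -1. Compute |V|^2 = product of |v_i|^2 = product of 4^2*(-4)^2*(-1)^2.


Each vector v_i has |v_i|^2 = s_i^2
Squared scales: 4^2 = 16, (-4)^2 = 16, (-1)^2 = 1
|V|^2 = 16 * 16 * 1
= 256


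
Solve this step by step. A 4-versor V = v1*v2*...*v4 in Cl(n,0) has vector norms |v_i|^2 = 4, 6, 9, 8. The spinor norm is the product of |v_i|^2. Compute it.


Spinor norm N(V) = |v1|^2 * |v2|^2 * ... * |v4|^2
= 4 * 6 * 9 * 8
Running product: 4, 24, 216, 1728
N(V) = 1728


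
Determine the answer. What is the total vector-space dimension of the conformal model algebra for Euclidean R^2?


The conformal model of R^2 uses Cl(3,1): the 2 Euclidean generators plus two extra orthogonal generators e+ (e+^2 = +1) and e- (e-^2 = -1), from which the null vectors e0, einf are built.
Number of generators m = 2 + 2 = 4.
dim Cl(p,q) = 2^m = 2^4 = 16


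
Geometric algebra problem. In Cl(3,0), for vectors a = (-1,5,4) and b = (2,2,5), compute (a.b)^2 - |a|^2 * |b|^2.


a . b = (-1)*2 + 5*2 + 4*5
= -2 + 10 + 20 = 28
|a|^2 = (-1)^2 + 5^2 + 4^2 = 42
|b|^2 = 2^2 + 2^2 + 5^2 = 33
(a.b)^2 = 28^2 = 784
|a|^2 * |b|^2 = 42 * 33 = 1386
Result = 784 - 1386 = -602


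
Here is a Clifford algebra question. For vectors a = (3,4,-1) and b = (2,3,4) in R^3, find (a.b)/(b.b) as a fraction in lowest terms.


Projection coefficient = (a . b) / (b . b)
a . b = 3*2 + 4*3 + (-1)*4
= 6 + 12 + (-4) = 14
b . b = 2^2 + 3^2 + 4^2
= 4 + 9 + 16 = 29
Coefficient = 14/29
In lowest terms: 14/29


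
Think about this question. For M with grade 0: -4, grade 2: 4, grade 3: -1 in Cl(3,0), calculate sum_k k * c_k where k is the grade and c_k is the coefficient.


Grade-weighted sum = sum of grade_k * coefficient_k
0*(-4) = 0
2*4 = 8
3*(-1) = -3
Total = 0 + 8 + (-3) = 5


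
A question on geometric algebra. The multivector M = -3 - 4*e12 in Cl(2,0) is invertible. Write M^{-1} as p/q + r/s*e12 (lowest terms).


M = -3 - 4*e12, where e12^2 = -1.
Since M commutes with its reverse ~M = a - b*e12, M * ~M = a^2 - b^2*e12^2 = a^2 + b^2.
So M^{-1} = ~M / (a^2 + b^2) = (a - b*e12)/(a^2 + b^2).
a^2 + b^2 = 9 + 16 = 25
Scalar part = -3/25 = -3/25
Bivector coeff = 4/25 = 4/25
M^{-1} = -3/25 + 4/25*e12


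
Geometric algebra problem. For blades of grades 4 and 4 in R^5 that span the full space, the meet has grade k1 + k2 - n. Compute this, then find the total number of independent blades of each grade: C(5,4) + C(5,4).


Meet grade = grade(A) + grade(B) - n
= 4 + 4 - 5 = 3
C(5,4) = 5
C(5,4) = 5
dim_A + dim_B = 5 + 5 = 10


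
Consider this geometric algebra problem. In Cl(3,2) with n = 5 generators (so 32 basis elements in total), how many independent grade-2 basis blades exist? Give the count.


Number of grade-k basis blades in Cl(p,q) with n = p + q is C(n, k).
n = 3 + 2 = 5
C(5, 2) = 5! / (2! * 3!)
= 120 / (2 * 6)
= 10


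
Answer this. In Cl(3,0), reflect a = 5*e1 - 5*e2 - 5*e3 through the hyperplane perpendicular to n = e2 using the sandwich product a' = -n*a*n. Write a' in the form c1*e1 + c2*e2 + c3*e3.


Reflection formula: a' = -n*a*n, with n = e2 (unit vector, n^2 = 1).
For reflection through hyperplane perp to e2:
The component along e2 flips sign, others stay.
a = (5, -5, -5)
a' = (5, 5, -5)
a' = 5*e1 + 5*e2 - 5*e3


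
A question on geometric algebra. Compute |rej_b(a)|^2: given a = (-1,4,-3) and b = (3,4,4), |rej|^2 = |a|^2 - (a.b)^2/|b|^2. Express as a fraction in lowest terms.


|a|^2 = (-1)^2 + 4^2 + (-3)^2 = 26
|b|^2 = 3^2 + 4^2 + 4^2 = 41
a . b = (-1)*3 + 4*4 + (-3)*4 = 1
(a.b)^2 = 1^2 = 1
|rej|^2 = 26 - 1/41
= (1066 - 1)/41
= 1065/41
In lowest terms: 1065/41


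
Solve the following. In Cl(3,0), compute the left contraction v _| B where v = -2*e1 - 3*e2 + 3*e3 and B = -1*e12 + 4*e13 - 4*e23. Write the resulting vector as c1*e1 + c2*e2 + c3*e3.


Left contraction v _| B = <vB>_1 (grade-1 part of the geometric product vB).
Using e1_|e12 = e2, e2_|e12 = -e1, e1_|e13 = e3, e3_|e13 = -e1, e2_|e23 = e3, e3_|e23 = -e2:
e1 coeff: -v2*b12 - v3*b13 = -(-3)*(-1) - (3)*(4) = -15
e2 coeff: v1*b12 - v3*b23 = (-2)*(-1) - (3)*(-4) = 14
e3 coeff: v1*b13 + v2*b23 = (-2)*(4) + (-3)*(-4) = 4
v _| B = -15*e1 + 14*e2 + 4*e3


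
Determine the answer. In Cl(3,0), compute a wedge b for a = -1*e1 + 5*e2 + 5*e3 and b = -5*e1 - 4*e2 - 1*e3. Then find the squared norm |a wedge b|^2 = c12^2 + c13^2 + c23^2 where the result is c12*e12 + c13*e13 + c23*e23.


a wedge b = (a1*b2 - a2*b1)*e12 + (a1*b3 - a3*b1)*e13 + (a2*b3 - a3*b2)*e23
e12 coeff: (-1)*(-4) - 5*(-5) = 4 - (-25) = 29
e13 coeff: (-1)*(-1) - 5*(-5) = 1 - (-25) = 26
e23 coeff: 5*(-1) - 5*(-4) = -5 - (-20) = 15
|a wedge b|^2 = 29^2 + 26^2 + 15^2
= 841 + 676 + 225
= 1742


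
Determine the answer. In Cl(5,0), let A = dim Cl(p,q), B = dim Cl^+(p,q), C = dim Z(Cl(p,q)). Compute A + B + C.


n = 5 + 0 = 5
Total dim = 2^5 = 32
Even subalgebra dim = 2^4 = 16
n is odd, so center dim = 2
Sum = 32 + 16 + 2 = 50


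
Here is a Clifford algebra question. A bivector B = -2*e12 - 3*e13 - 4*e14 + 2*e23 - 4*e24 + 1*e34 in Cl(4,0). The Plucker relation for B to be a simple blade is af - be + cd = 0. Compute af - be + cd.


Plucker relation: af - be + cd
a*f = (-2)*1 = -2
b*e = (-3)*(-4) = 12
c*d = (-4)*2 = -8
af - be + cd = -2 - 12 + (-8)
= -22


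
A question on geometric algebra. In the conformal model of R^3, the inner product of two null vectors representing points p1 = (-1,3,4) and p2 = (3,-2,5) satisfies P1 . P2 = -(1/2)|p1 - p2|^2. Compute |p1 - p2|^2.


p1 - p2 = (-4, 5, -1)
|p1 - p2|^2 = (-4)^2 + 5^2 + (-1)^2
= 16 + 25 + 1
= 42


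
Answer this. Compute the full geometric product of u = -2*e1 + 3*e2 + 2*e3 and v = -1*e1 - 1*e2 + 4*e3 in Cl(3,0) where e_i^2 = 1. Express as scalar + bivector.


In Cl(3,0): e_i^2 = 1, e_ie_j = -e_je_i for i != j.
Scalar part = u . v = (-2)*(-1) + 3*(-1) + 2*4
= 2 + (-3) + 8 = 7
e12 coeff = (-2)*(-1) - 3*(-1) = 2 - (-3) = 5
e13 coeff = (-2)*4 - 2*(-1) = -8 - (-2) = -6
e23 coeff = 3*4 - 2*(-1) = 12 - (-2) = 14
uv = 7 + 5*e12 - 6*e13 + 14*e23


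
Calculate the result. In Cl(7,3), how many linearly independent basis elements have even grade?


Even subalgebra dimension = 2^(n-1)
n = 7 + 3 = 10
2^(10 - 1) = 2^9 = 512
Verification: sum of C(10,k) for even k = 1 + 45 + 210 + 210 + 45 + 1 = 512
Result = 512


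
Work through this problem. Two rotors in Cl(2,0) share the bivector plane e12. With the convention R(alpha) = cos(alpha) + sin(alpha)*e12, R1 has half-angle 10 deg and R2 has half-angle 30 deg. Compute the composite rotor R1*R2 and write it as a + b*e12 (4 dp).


Same-plane rotors commute and their half-angles add:
R1*R2 = cos(a1 + a2) + sin(a1 + a2)*e12.
a1 + a2 = 10 + 30 = 40 deg
cos(40 deg) = 0.7660
sin(40 deg) = 0.6428
R1*R2 = 0.7660 + 0.6428*e12


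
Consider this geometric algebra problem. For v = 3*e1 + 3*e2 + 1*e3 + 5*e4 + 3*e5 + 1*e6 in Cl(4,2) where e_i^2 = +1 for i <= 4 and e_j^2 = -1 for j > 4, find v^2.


v^2 = sum of c_i^2 * e_i^2
Positive signature terms (e_i^2 = +1): 3^2 + 3^2 + 1^2 + 5^2 = 44
Negative signature terms (e_j^2 = -1): 3^2 + 1^2 = 10
v^2 = 44 - 10 = 34


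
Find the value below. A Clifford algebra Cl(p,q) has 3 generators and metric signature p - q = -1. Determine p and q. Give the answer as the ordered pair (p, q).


We need p + q = 3 and p - q = -1.
Adding: 2p = 3 + (-1) = 2, so p = 1.
Then q = 3 - 1 = 2.
(p, q) = (1, 2)


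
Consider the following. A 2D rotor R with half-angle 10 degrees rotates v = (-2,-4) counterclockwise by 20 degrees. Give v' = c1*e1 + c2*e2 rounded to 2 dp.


Rotor R = cos(10deg) - sin(10deg)*e12
Rotation angle theta = 2 * 10 = 20 degrees
v' = R*v*~R rotates v by theta.
cos(20deg) = 0.9397, sin(20deg) = 0.3420
v'_1 = -2*cos(20deg) - (-4)*sin(20deg)
= -2*0.9397 - (-4)*0.3420
= -0.51
v'_2 = -2*sin(20deg) + (-4)*cos(20deg)
= -2*0.3420 + (-4)*0.9397
= -4.44
v' = -0.51*e1 - 4.44*e2


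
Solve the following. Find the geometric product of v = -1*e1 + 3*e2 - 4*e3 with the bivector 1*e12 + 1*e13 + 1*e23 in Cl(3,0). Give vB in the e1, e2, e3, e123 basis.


vB has grade-1 (vector) and grade-3 (trivector) parts: vB = (v _| B) + (v ^ B).
Vector part <vB>_1:
  e1: -v2*b12 - v3*b13 = -(3)*(1) - (-4)*(1) = 1
  e2: v1*b12 - v3*b23 = (-1)*(1) - (-4)*(1) = 3
  e3: v1*b13 + v2*b23 = (-1)*(1) + (3)*(1) = 2
Trivector part <vB>_3:
  e123: v1*b23 - v2*b13 + v3*b12 = (-1)*(1) - (3)*(1) + (-4)*(1) = -8
vB = 1*e1 + 3*e2 + 2*e3 - 8*e123


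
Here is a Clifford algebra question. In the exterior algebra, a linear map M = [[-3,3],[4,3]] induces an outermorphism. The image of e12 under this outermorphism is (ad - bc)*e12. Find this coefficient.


The outermorphism of a linear map f sends e1^e2 to f(e1)^f(e2).
f(e1) = -3*e1 + 4*e2
f(e2) = 3*e1 + 3*e2
f(e1) ^ f(e2) = (-3*e1 + 4*e2) ^ (3*e1 + 3*e2)
= (-3)*3*e12 + 4*3*e21
= (-9 - 12)*e12
= -21*e12
Coefficient = -21


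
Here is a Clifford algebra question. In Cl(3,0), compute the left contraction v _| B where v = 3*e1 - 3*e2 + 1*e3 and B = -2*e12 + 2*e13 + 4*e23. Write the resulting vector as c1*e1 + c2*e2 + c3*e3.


Left contraction v _| B = <vB>_1 (grade-1 part of the geometric product vB).
Using e1_|e12 = e2, e2_|e12 = -e1, e1_|e13 = e3, e3_|e13 = -e1, e2_|e23 = e3, e3_|e23 = -e2:
e1 coeff: -v2*b12 - v3*b13 = -(-3)*(-2) - (1)*(2) = -8
e2 coeff: v1*b12 - v3*b23 = (3)*(-2) - (1)*(4) = -10
e3 coeff: v1*b13 + v2*b23 = (3)*(2) + (-3)*(4) = -6
v _| B = -8*e1 - 10*e2 - 6*e3


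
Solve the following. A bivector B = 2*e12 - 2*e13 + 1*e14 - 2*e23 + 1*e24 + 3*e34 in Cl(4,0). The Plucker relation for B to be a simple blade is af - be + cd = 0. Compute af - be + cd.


Plucker relation: af - be + cd
a*f = 2*3 = 6
b*e = (-2)*1 = -2
c*d = 1*(-2) = -2
af - be + cd = 6 - (-2) + (-2)
= 6


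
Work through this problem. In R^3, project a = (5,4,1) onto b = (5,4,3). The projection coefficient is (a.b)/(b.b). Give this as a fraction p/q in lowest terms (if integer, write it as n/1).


Projection coefficient = (a . b) / (b . b)
a . b = 5*5 + 4*4 + 1*3
= 25 + 16 + 3 = 44
b . b = 5^2 + 4^2 + 3^2
= 25 + 16 + 9 = 50
Coefficient = 44/50
In lowest terms: 22/25


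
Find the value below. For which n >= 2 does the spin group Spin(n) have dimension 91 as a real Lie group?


dim Spin(n) = dim so(n) = n(n-1)/2.
Solve n(n-1)/2 = 91, i.e. n^2 - n - 182 = 0.
Discriminant = 1 + 8*91 = 729
n = (1 + sqrt(729))/2 = (1 + 27)/2 = 14


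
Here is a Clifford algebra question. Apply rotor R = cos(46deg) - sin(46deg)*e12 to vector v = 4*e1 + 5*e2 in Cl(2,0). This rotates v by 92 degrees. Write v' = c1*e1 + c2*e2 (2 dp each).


Rotor R = cos(46deg) - sin(46deg)*e12
Rotation angle theta = 2 * 46 = 92 degrees
v' = R*v*~R rotates v by theta.
cos(92deg) = -0.0349, sin(92deg) = 0.9994
v'_1 = 4*cos(92deg) - 5*sin(92deg)
= 4*(-0.0349) - 5*0.9994
= -5.14
v'_2 = 4*sin(92deg) + 5*cos(92deg)
= 4*0.9994 + 5*(-0.0349)
= 3.82
v' = -5.14*e1 + 3.82*e2


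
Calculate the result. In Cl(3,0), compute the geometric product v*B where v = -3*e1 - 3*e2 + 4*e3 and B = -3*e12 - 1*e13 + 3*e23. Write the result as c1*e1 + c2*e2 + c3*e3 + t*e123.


vB has grade-1 (vector) and grade-3 (trivector) parts: vB = (v _| B) + (v ^ B).
Vector part <vB>_1:
  e1: -v2*b12 - v3*b13 = -(-3)*(-3) - (4)*(-1) = -5
  e2: v1*b12 - v3*b23 = (-3)*(-3) - (4)*(3) = -3
  e3: v1*b13 + v2*b23 = (-3)*(-1) + (-3)*(3) = -6
Trivector part <vB>_3:
  e123: v1*b23 - v2*b13 + v3*b12 = (-3)*(3) - (-3)*(-1) + (4)*(-3) = -24
vB = -5*e1 - 3*e2 - 6*e3 - 24*e123


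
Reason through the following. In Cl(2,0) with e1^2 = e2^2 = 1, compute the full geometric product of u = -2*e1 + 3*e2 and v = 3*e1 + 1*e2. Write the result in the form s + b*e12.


Expand: (-2*e1 + 3*e2)(3*e1 + 1*e2)
= (-2)*3*e1e1 + (-2)*1*e1e2 + 3*3*e2e1 + 3*1*e2e2
Using e1^2 = e2^2 = 1, e2e1 = -e1e2:
Scalar part s = (-2)*3 + 3*1 = -6 + 3 = -3
Bivector part b = (-2)*1 - 3*3 = -2 - 9 = -11
uv = -3 - 11*e12


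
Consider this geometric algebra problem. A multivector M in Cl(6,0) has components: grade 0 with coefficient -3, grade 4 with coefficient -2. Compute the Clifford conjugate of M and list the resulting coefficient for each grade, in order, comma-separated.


Clifford conjugate sign for grade k: (-1)^(k(k+1)/2)
Grade 0: (-1)^(0*1/2) = (-1)^0 = 1, coeff -3 -> -3
Grade 4: (-1)^(4*5/2) = (-1)^10 = 1, coeff -2 -> -2
Conjugated coefficients: -3, -2


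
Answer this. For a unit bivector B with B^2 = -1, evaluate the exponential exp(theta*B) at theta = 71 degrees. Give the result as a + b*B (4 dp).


For a unit bivector B with B^2 = -1, the exponential series gives
e^(theta*B) = cos(theta) + sin(theta)*B (the GA analogue of Euler's formula).
theta = 71 degrees = 1.239184 rad
cos(71 deg) = 0.3256
sin(71 deg) = 0.9455
exp(theta*B) = 0.3256 + 0.9455*B


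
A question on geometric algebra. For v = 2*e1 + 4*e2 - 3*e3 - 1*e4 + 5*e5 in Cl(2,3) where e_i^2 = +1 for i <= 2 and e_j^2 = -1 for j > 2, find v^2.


v^2 = sum of c_i^2 * e_i^2
Positive signature terms (e_i^2 = +1): 2^2 + 4^2 = 20
Negative signature terms (e_j^2 = -1): (-3)^2 + (-1)^2 + 5^2 = 35
v^2 = 20 - 35 = -15


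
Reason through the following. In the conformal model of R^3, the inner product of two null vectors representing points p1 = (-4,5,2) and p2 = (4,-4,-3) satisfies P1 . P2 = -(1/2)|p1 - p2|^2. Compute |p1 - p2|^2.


p1 - p2 = (-8, 9, 5)
|p1 - p2|^2 = (-8)^2 + 9^2 + 5^2
= 64 + 81 + 25
= 170


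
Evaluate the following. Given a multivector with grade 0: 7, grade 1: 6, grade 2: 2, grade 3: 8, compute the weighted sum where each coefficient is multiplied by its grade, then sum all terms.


Grade-weighted sum = sum of grade_k * coefficient_k
0*7 = 0
1*6 = 6
2*2 = 4
3*8 = 24
Total = 0 + 6 + 4 + 24 = 34


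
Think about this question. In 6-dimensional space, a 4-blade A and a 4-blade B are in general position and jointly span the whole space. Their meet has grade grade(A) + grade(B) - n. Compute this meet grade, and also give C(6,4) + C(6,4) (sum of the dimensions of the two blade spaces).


Meet grade = grade(A) + grade(B) - n
= 4 + 4 - 6 = 2
C(6,4) = 15
C(6,4) = 15
dim_A + dim_B = 15 + 15 = 30


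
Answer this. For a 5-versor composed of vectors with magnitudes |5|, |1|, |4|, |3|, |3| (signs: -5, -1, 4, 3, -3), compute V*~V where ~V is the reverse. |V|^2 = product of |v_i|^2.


Each vector v_i has |v_i|^2 = s_i^2
Squared scales: (-5)^2 = 25, (-1)^2 = 1, 4^2 = 16, 3^2 = 9, (-3)^2 = 9
|V|^2 = 25 * 1 * 16 * 9 * 9
= 32400


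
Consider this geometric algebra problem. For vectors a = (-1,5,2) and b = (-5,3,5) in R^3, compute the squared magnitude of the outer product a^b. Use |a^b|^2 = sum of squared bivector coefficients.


a wedge b = (a1*b2 - a2*b1)*e12 + (a1*b3 - a3*b1)*e13 + (a2*b3 - a3*b2)*e23
e12 coeff: (-1)*3 - 5*(-5) = -3 - (-25) = 22
e13 coeff: (-1)*5 - 2*(-5) = -5 - (-10) = 5
e23 coeff: 5*5 - 2*3 = 25 - 6 = 19
|a wedge b|^2 = 22^2 + 5^2 + 19^2
= 484 + 25 + 361
= 870


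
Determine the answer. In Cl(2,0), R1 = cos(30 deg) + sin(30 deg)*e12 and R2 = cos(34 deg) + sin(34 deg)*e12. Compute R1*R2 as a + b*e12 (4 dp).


Same-plane rotors commute and their half-angles add:
R1*R2 = cos(a1 + a2) + sin(a1 + a2)*e12.
a1 + a2 = 30 + 34 = 64 deg
cos(64 deg) = 0.4384
sin(64 deg) = 0.8988
R1*R2 = 0.4384 + 0.8988*e12


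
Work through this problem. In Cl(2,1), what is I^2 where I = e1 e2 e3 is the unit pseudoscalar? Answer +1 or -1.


The pseudoscalar I = e1...e_n (product of all n generators) of Cl(p,q) satisfies I^2 = (-1)^(q + n(n-1)/2).
p = 2, q = 1, n = p + q = 3
n(n-1)/2 = 3 * 2 / 2 = 3
Exponent = q + n(n-1)/2 = 1 + 3 = 4
I^2 = (-1)^4 = +1


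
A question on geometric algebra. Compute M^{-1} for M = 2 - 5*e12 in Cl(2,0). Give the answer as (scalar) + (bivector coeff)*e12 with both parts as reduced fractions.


M = 2 - 5*e12, where e12^2 = -1.
Since M commutes with its reverse ~M = a - b*e12, M * ~M = a^2 - b^2*e12^2 = a^2 + b^2.
So M^{-1} = ~M / (a^2 + b^2) = (a - b*e12)/(a^2 + b^2).
a^2 + b^2 = 4 + 25 = 29
Scalar part = 2/29 = 2/29
Bivector coeff = 5/29 = 5/29
M^{-1} = 2/29 + 5/29*e12


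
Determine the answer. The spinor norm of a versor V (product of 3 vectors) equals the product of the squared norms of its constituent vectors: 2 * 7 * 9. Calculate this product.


Spinor norm N(V) = |v1|^2 * |v2|^2 * ... * |v3|^2
= 2 * 7 * 9
Running product: 2, 14, 126
N(V) = 126


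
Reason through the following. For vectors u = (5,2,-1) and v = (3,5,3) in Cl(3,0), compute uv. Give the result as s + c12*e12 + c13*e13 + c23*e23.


In Cl(3,0): e_i^2 = 1, e_ie_j = -e_je_i for i != j.
Scalar part = u . v = 5*3 + 2*5 + (-1)*3
= 15 + 10 + (-3) = 22
e12 coeff = 5*5 - 2*3 = 25 - 6 = 19
e13 coeff = 5*3 - (-1)*3 = 15 - (-3) = 18
e23 coeff = 2*3 - (-1)*5 = 6 - (-5) = 11
uv = 22 + 19*e12 + 18*e13 + 11*e23
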